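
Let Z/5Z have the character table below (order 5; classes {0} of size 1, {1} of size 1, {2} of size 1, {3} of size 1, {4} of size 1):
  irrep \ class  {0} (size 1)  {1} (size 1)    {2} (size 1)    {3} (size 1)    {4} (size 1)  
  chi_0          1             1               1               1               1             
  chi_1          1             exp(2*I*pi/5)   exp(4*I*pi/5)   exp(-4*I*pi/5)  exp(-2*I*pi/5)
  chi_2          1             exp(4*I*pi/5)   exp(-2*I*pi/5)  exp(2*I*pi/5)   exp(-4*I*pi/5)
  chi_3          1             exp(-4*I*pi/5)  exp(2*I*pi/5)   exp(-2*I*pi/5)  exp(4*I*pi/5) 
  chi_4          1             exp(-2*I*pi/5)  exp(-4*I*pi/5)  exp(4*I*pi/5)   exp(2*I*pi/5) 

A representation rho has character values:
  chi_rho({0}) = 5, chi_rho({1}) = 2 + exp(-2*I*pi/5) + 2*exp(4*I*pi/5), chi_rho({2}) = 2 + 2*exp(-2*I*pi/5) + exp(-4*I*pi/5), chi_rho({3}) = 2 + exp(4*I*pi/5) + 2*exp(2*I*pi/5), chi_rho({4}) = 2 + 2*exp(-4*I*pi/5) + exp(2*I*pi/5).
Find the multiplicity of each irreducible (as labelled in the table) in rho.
Multiplicities: chi_0: 2, chi_1: 0, chi_2: 2, chi_3: 0, chi_4: 1.

Argument: Use <chi_rho, chi> = (1/|G|) sum_C |C| * chi_rho(C) * conj(chi(C)) with |G| = 5 for each irreducible chi in the table:
  <chi_rho, chi_0> = (1/5)[1*(5)*conj(1) + 1*(2 + exp(-2*I*pi/5) + 2*exp(4*I*pi/5))*conj(1) + 1*(2 + 2*exp(-2*I*pi/5) + exp(-4*I*pi/5))*conj(1) + 1*(2 + exp(4*I*pi/5) + 2*exp(2*I*pi/5))*conj(1) + 1*(2 + 2*exp(-4*I*pi/5) + exp(2*I*pi/5))*conj(1)]
      = (1/5)[(5) + (2 + exp(-2*I*pi/5) + 2*exp(4*I*pi/5)) + (2 + 2*exp(-2*I*pi/5) + exp(-4*I*pi/5)) + (2 + exp(4*I*pi/5) + 2*exp(2*I*pi/5)) + (2 + 2*exp(-4*I*pi/5) + exp(2*I*pi/5))] = 10/5 = 2
  <chi_rho, chi_1> = (1/5)[1*(5)*conj(1) + 1*(2 + exp(-2*I*pi/5) + 2*exp(4*I*pi/5))*conj(exp(2*I*pi/5)) + 1*(2 + 2*exp(-2*I*pi/5) + exp(-4*I*pi/5))*conj(exp(4*I*pi/5)) + 1*(2 + exp(4*I*pi/5) + 2*exp(2*I*pi/5))*conj(exp(-4*I*pi/5)) + 1*(2 + 2*exp(-4*I*pi/5) + exp(2*I*pi/5))*conj(exp(-2*I*pi/5))]
      = (1/5)[(5) + (2*exp(-2*I*pi/5) + exp(-4*I*pi/5) + 2*exp(2*I*pi/5)) + (2*exp(-4*I*pi/5) + exp(2*I*pi/5) + 2*exp(4*I*pi/5)) + (2*exp(-4*I*pi/5) + exp(-2*I*pi/5) + 2*exp(4*I*pi/5)) + (2*exp(-2*I*pi/5) + exp(4*I*pi/5) + 2*exp(2*I*pi/5))] = 0/5 = 0
  <chi_rho, chi_2> = (1/5)[1*(5)*conj(1) + 1*(2 + exp(-2*I*pi/5) + 2*exp(4*I*pi/5))*conj(exp(4*I*pi/5)) + 1*(2 + 2*exp(-2*I*pi/5) + exp(-4*I*pi/5))*conj(exp(-2*I*pi/5)) + 1*(2 + exp(4*I*pi/5) + 2*exp(2*I*pi/5))*conj(exp(2*I*pi/5)) + 1*(2 + 2*exp(-4*I*pi/5) + exp(2*I*pi/5))*conj(exp(-4*I*pi/5))]
      = (1/5)[(5) + (2 + 2*exp(-4*I*pi/5) + exp(4*I*pi/5)) + (2 + exp(-2*I*pi/5) + 2*exp(2*I*pi/5)) + (2 + 2*exp(-2*I*pi/5) + exp(2*I*pi/5)) + (2 + exp(-4*I*pi/5) + 2*exp(4*I*pi/5))] = 10/5 = 2
  <chi_rho, chi_3> = (1/5)[1*(5)*conj(1) + 1*(2 + exp(-2*I*pi/5) + 2*exp(4*I*pi/5))*conj(exp(-4*I*pi/5)) + 1*(2 + 2*exp(-2*I*pi/5) + exp(-4*I*pi/5))*conj(exp(2*I*pi/5)) + 1*(2 + exp(4*I*pi/5) + 2*exp(2*I*pi/5))*conj(exp(-2*I*pi/5)) + 1*(2 + 2*exp(-4*I*pi/5) + exp(2*I*pi/5))*conj(exp(4*I*pi/5))]
      = (1/5)[(5) + (2*exp(-2*I*pi/5) + exp(2*I*pi/5) + 2*exp(4*I*pi/5)) + (2*exp(-2*I*pi/5) + 2*exp(-4*I*pi/5) + exp(4*I*pi/5)) + (exp(-4*I*pi/5) + 2*exp(4*I*pi/5) + 2*exp(2*I*pi/5)) + (2*exp(-4*I*pi/5) + exp(-2*I*pi/5) + 2*exp(2*I*pi/5))] = 0/5 = 0
  <chi_rho, chi_4> = (1/5)[1*(5)*conj(1) + 1*(2 + exp(-2*I*pi/5) + 2*exp(4*I*pi/5))*conj(exp(-2*I*pi/5)) + 1*(2 + 2*exp(-2*I*pi/5) + exp(-4*I*pi/5))*conj(exp(-4*I*pi/5)) + 1*(2 + exp(4*I*pi/5) + 2*exp(2*I*pi/5))*conj(exp(4*I*pi/5)) + 1*(2 + 2*exp(-4*I*pi/5) + exp(2*I*pi/5))*conj(exp(2*I*pi/5))]
      = (1/5)[(5) + (1 + 2*exp(-4*I*pi/5) + 2*exp(2*I*pi/5)) + (1 + 2*exp(4*I*pi/5) + 2*exp(2*I*pi/5)) + (1 + 2*exp(-2*I*pi/5) + 2*exp(-4*I*pi/5)) + (1 + 2*exp(-2*I*pi/5) + 2*exp(4*I*pi/5))] = 5/5 = 1
(Exp terms are combined using exp(i*s)*conj(exp(i*t)) = exp(i*(s-t)), and sums of them are collapsed using the identity that for every m > 1 the m distinct m-th roots of unity sum to 0, e.g. 1 + exp(2*I*pi/3) + exp(-2*I*pi/3) = 0.)
Dimension check: dim(rho) = sum (mult * dim) = 2*1 + 0*1 + 2*1 + 0*1 + 1*1 = 5 = chi_rho(e) = 5.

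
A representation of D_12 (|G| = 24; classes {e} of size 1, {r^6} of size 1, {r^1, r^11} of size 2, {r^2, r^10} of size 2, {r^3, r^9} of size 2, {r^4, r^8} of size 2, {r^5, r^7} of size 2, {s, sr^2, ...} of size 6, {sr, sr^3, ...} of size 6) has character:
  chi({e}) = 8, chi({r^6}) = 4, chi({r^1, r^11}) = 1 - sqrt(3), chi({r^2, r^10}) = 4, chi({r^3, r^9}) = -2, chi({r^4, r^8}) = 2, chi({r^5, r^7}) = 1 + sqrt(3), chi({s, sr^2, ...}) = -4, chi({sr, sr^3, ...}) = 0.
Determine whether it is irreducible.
Not irreducible (reducible): <chi, chi> = 10 > 1.

<chi, chi> = (1/|G|) sum_C |C| * |chi(C)|^2 = (1/24)[1*|8|^2 + 1*|4|^2 + 2*|1 - sqrt(3)|^2 + 2*|4|^2 + 2*|-2|^2 + 2*|2|^2 + 2*|1 + sqrt(3)|^2 + 6*|-4|^2 + 6*|0|^2]
  = (1/24)[(64) + (16) + (8 - 4*sqrt(3)) + (32) + (8) + (8) + (4*sqrt(3) + 8) + (96) + (0)] = 240/24 = 10.
A character is irreducible iff <chi, chi> = 1, so this representation is reducible.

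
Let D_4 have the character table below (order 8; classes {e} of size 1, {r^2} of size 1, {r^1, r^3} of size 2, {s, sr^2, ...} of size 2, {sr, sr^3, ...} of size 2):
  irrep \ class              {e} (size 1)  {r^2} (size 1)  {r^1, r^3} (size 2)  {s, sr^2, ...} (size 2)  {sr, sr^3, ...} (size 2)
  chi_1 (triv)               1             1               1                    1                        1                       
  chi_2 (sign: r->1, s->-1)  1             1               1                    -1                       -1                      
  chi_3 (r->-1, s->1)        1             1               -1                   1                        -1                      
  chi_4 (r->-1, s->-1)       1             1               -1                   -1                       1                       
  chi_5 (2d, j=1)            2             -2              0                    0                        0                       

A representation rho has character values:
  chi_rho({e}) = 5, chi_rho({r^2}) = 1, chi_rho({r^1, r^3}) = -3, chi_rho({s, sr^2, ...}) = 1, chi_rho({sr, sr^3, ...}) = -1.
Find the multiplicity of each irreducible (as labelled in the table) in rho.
Multiplicities: chi_1: 0, chi_2: 0, chi_3: 2, chi_4: 1, chi_5: 1.

Argument: Use <chi_rho, chi> = (1/|G|) sum_C |C| * chi_rho(C) * conj(chi(C)) with |G| = 8 for each irreducible chi in the table:
  <chi_rho, chi_1> = (1/8)[1*(5)*conj(1) + 1*(1)*conj(1) + 2*(-3)*conj(1) + 2*(1)*conj(1) + 2*(-1)*conj(1)]
      = (1/8)[(5) + (1) + (-6) + (2) + (-2)] = 0/8 = 0
  <chi_rho, chi_2> = (1/8)[1*(5)*conj(1) + 1*(1)*conj(1) + 2*(-3)*conj(1) + 2*(1)*conj(-1) + 2*(-1)*conj(-1)]
      = (1/8)[(5) + (1) + (-6) + (-2) + (2)] = 0/8 = 0
  <chi_rho, chi_3> = (1/8)[1*(5)*conj(1) + 1*(1)*conj(1) + 2*(-3)*conj(-1) + 2*(1)*conj(1) + 2*(-1)*conj(-1)]
      = (1/8)[(5) + (1) + (6) + (2) + (2)] = 16/8 = 2
  <chi_rho, chi_4> = (1/8)[1*(5)*conj(1) + 1*(1)*conj(1) + 2*(-3)*conj(-1) + 2*(1)*conj(-1) + 2*(-1)*conj(1)]
      = (1/8)[(5) + (1) + (6) + (-2) + (-2)] = 8/8 = 1
  <chi_rho, chi_5> = (1/8)[1*(5)*conj(2) + 1*(1)*conj(-2) + 2*(-3)*conj(0) + 2*(1)*conj(0) + 2*(-1)*conj(0)]
      = (1/8)[(10) + (-2) + (0) + (0) + (0)] = 8/8 = 1
Dimension check: dim(rho) = sum (mult * dim) = 0*1 + 0*1 + 2*1 + 1*1 + 1*2 = 5 = chi_rho(e) = 5.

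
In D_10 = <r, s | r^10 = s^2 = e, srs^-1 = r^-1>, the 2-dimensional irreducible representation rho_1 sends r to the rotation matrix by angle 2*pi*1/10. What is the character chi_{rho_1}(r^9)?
chi_{rho_1}(r^9) = 2*cos(2*pi*1*9/10) = 1/2 + sqrt(5)/2

Explanation: rho_1(r^9) is rotation by angle 2*pi*1*9/10, whose trace is 2*cos(2*pi*1*9/10) = 1/2 + sqrt(5)/2.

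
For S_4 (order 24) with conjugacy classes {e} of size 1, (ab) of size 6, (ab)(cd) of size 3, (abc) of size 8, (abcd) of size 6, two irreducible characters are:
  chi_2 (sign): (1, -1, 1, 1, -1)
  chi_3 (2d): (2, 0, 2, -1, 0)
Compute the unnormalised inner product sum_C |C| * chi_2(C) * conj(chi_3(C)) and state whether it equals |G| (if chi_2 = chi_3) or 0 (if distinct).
Sum = 0; so <chi_2, chi_3> = 0 (distinct irreducibles are orthogonal).

Proof sketch: Compute term by term over conjugacy classes (|C| * chi_2(C) * conj(chi_3(C))):
  1*(1)*conj(2) + 6*(-1)*conj(0) + 3*(1)*conj(2) + 8*(1)*conj(-1) + 6*(-1)*conj(0)
  = (2) + (0) + (6) + (-8) + (0)
  = 0.
Dividing by |G| = 24 gives 0/24 = 0, matching the row-orthogonality relation <chi_2, chi_3> = [chi_2 = chi_3].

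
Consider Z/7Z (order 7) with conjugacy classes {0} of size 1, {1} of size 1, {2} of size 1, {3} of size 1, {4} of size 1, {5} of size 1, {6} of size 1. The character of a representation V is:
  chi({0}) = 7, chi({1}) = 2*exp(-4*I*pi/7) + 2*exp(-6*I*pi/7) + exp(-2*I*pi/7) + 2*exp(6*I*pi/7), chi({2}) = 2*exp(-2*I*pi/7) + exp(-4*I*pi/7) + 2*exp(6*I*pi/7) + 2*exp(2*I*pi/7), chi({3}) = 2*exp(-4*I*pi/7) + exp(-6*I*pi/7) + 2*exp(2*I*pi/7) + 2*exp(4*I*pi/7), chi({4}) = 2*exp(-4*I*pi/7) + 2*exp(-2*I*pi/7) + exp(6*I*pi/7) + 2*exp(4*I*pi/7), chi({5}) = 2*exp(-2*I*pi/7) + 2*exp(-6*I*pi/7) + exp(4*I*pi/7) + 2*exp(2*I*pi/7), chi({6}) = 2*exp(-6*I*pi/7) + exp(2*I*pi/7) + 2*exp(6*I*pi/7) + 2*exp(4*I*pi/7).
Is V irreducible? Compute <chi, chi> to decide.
Not irreducible (reducible): <chi, chi> = 13 > 1.

Argument: <chi, chi> = (1/|G|) sum_C |C| * |chi(C)|^2 = (1/7)[1*|7|^2 + 1*|2*exp(-4*I*pi/7) + 2*exp(-6*I*pi/7) + exp(-2*I*pi/7) + 2*exp(6*I*pi/7)|^2 + 1*|2*exp(-2*I*pi/7) + exp(-4*I*pi/7) + 2*exp(6*I*pi/7) + 2*exp(2*I*pi/7)|^2 + 1*|2*exp(-4*I*pi/7) + exp(-6*I*pi/7) + 2*exp(2*I*pi/7) + 2*exp(4*I*pi/7)|^2 + 1*|2*exp(-4*I*pi/7) + 2*exp(-2*I*pi/7) + exp(6*I*pi/7) + 2*exp(4*I*pi/7)|^2 + 1*|2*exp(-2*I*pi/7) + 2*exp(-6*I*pi/7) + exp(4*I*pi/7) + 2*exp(2*I*pi/7)|^2 + 1*|2*exp(-6*I*pi/7) + exp(2*I*pi/7) + 2*exp(6*I*pi/7) + 2*exp(4*I*pi/7)|^2]
  = (1/7)[(49) + (13 + 10*exp(-2*I*pi/7) + 6*exp(-4*I*pi/7) + 2*exp(-6*I*pi/7) + 2*exp(6*I*pi/7) + 6*exp(4*I*pi/7) + 10*exp(2*I*pi/7)) + (13 + 10*exp(-4*I*pi/7) + 6*exp(-6*I*pi/7) + 2*exp(-2*I*pi/7) + 2*exp(2*I*pi/7) + 6*exp(6*I*pi/7) + 10*exp(4*I*pi/7)) + (13 + 6*exp(-2*I*pi/7) + 10*exp(-6*I*pi/7) + 2*exp(-4*I*pi/7) + 2*exp(4*I*pi/7) + 10*exp(6*I*pi/7) + 6*exp(2*I*pi/7)) + (13 + 6*exp(-2*I*pi/7) + 10*exp(-6*I*pi/7) + 2*exp(-4*I*pi/7) + 2*exp(4*I*pi/7) + 10*exp(6*I*pi/7) + 6*exp(2*I*pi/7)) + (13 + 10*exp(-4*I*pi/7) + 6*exp(-6*I*pi/7) + 2*exp(-2*I*pi/7) + 2*exp(2*I*pi/7) + 6*exp(6*I*pi/7) + 10*exp(4*I*pi/7)) + (13 + 10*exp(-2*I*pi/7) + 6*exp(-4*I*pi/7) + 2*exp(-6*I*pi/7) + 2*exp(6*I*pi/7) + 6*exp(4*I*pi/7) + 10*exp(2*I*pi/7))] = 91/7 = 13.
(Exp terms are combined using exp(i*s)*conj(exp(i*t)) = exp(i*(s-t)), and sums of them are collapsed using the identity that for every m > 1 the m distinct m-th roots of unity sum to 0, e.g. 1 + exp(2*I*pi/3) + exp(-2*I*pi/3) = 0.)
A character is irreducible iff <chi, chi> = 1, so this representation is reducible.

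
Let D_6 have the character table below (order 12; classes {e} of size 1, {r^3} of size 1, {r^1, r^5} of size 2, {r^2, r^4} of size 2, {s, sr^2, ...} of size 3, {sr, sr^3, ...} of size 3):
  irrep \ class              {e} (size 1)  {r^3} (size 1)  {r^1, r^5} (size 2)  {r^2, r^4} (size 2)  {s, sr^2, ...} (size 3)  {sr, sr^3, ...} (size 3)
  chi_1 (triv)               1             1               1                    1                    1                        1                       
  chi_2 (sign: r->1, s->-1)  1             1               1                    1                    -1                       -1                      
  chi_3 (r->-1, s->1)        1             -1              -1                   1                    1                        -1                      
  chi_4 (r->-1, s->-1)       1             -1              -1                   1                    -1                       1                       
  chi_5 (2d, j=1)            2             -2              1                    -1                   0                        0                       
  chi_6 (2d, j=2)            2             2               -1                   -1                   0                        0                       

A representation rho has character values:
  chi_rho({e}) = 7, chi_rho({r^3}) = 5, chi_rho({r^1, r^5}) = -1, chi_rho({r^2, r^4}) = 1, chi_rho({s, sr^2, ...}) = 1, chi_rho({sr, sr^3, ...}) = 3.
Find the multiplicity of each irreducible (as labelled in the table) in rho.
Multiplicities: chi_1: 2, chi_2: 0, chi_3: 0, chi_4: 1, chi_5: 0, chi_6: 2.

Derivation: Use <chi_rho, chi> = (1/|G|) sum_C |C| * chi_rho(C) * conj(chi(C)) with |G| = 12 for each irreducible chi in the table:
  <chi_rho, chi_1> = (1/12)[1*(7)*conj(1) + 1*(5)*conj(1) + 2*(-1)*conj(1) + 2*(1)*conj(1) + 3*(1)*conj(1) + 3*(3)*conj(1)]
      = (1/12)[(7) + (5) + (-2) + (2) + (3) + (9)] = 24/12 = 2
  <chi_rho, chi_2> = (1/12)[1*(7)*conj(1) + 1*(5)*conj(1) + 2*(-1)*conj(1) + 2*(1)*conj(1) + 3*(1)*conj(-1) + 3*(3)*conj(-1)]
      = (1/12)[(7) + (5) + (-2) + (2) + (-3) + (-9)] = 0/12 = 0
  <chi_rho, chi_3> = (1/12)[1*(7)*conj(1) + 1*(5)*conj(-1) + 2*(-1)*conj(-1) + 2*(1)*conj(1) + 3*(1)*conj(1) + 3*(3)*conj(-1)]
      = (1/12)[(7) + (-5) + (2) + (2) + (3) + (-9)] = 0/12 = 0
  <chi_rho, chi_4> = (1/12)[1*(7)*conj(1) + 1*(5)*conj(-1) + 2*(-1)*conj(-1) + 2*(1)*conj(1) + 3*(1)*conj(-1) + 3*(3)*conj(1)]
      = (1/12)[(7) + (-5) + (2) + (2) + (-3) + (9)] = 12/12 = 1
  <chi_rho, chi_5> = (1/12)[1*(7)*conj(2) + 1*(5)*conj(-2) + 2*(-1)*conj(1) + 2*(1)*conj(-1) + 3*(1)*conj(0) + 3*(3)*conj(0)]
      = (1/12)[(14) + (-10) + (-2) + (-2) + (0) + (0)] = 0/12 = 0
  <chi_rho, chi_6> = (1/12)[1*(7)*conj(2) + 1*(5)*conj(2) + 2*(-1)*conj(-1) + 2*(1)*conj(-1) + 3*(1)*conj(0) + 3*(3)*conj(0)]
      = (1/12)[(14) + (10) + (2) + (-2) + (0) + (0)] = 24/12 = 2
Dimension check: dim(rho) = sum (mult * dim) = 2*1 + 0*1 + 0*1 + 1*1 + 0*2 + 2*2 = 7 = chi_rho(e) = 7.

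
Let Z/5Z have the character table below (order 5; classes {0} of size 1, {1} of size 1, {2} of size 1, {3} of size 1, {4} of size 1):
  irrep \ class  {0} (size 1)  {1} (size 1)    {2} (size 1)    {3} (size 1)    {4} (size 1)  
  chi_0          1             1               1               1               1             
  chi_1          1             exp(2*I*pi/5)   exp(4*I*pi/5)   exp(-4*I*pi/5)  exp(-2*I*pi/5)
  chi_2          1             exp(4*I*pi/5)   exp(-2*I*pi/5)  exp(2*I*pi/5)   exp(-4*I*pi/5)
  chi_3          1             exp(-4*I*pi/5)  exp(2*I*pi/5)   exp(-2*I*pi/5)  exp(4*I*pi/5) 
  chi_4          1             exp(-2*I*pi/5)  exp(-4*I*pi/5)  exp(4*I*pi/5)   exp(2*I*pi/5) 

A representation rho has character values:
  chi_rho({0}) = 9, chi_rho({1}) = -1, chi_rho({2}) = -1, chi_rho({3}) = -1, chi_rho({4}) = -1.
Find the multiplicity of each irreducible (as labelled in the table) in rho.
Multiplicities: chi_0: 1, chi_1: 2, chi_2: 2, chi_3: 2, chi_4: 2.

Details: Use <chi_rho, chi> = (1/|G|) sum_C |C| * chi_rho(C) * conj(chi(C)) with |G| = 5 for each irreducible chi in the table:
  <chi_rho, chi_0> = (1/5)[1*(9)*conj(1) + 1*(-1)*conj(1) + 1*(-1)*conj(1) + 1*(-1)*conj(1) + 1*(-1)*conj(1)]
      = (1/5)[(9) + (-1) + (-1) + (-1) + (-1)] = 5/5 = 1
  <chi_rho, chi_1> = (1/5)[1*(9)*conj(1) + 1*(-1)*conj(exp(2*I*pi/5)) + 1*(-1)*conj(exp(4*I*pi/5)) + 1*(-1)*conj(exp(-4*I*pi/5)) + 1*(-1)*conj(exp(-2*I*pi/5))]
      = (1/5)[(9) + (2 + 2*exp(-4*I*pi/5) + exp(-2*I*pi/5) + 2*exp(4*I*pi/5) + 2*exp(2*I*pi/5)) + (2 + 2*exp(-2*I*pi/5) + exp(-4*I*pi/5) + 2*exp(4*I*pi/5) + 2*exp(2*I*pi/5)) + (2 + 2*exp(-2*I*pi/5) + 2*exp(-4*I*pi/5) + exp(4*I*pi/5) + 2*exp(2*I*pi/5)) + (2 + 2*exp(-2*I*pi/5) + 2*exp(-4*I*pi/5) + exp(2*I*pi/5) + 2*exp(4*I*pi/5))] = 10/5 = 2
  <chi_rho, chi_2> = (1/5)[1*(9)*conj(1) + 1*(-1)*conj(exp(4*I*pi/5)) + 1*(-1)*conj(exp(-2*I*pi/5)) + 1*(-1)*conj(exp(2*I*pi/5)) + 1*(-1)*conj(exp(-4*I*pi/5))]
      = (1/5)[(9) + (2 + 2*exp(-2*I*pi/5) + exp(-4*I*pi/5) + 2*exp(4*I*pi/5) + 2*exp(2*I*pi/5)) + (2 + 2*exp(-2*I*pi/5) + 2*exp(-4*I*pi/5) + exp(2*I*pi/5) + 2*exp(4*I*pi/5)) + (2 + 2*exp(-4*I*pi/5) + exp(-2*I*pi/5) + 2*exp(4*I*pi/5) + 2*exp(2*I*pi/5)) + (2 + 2*exp(-2*I*pi/5) + 2*exp(-4*I*pi/5) + exp(4*I*pi/5) + 2*exp(2*I*pi/5))] = 10/5 = 2
  <chi_rho, chi_3> = (1/5)[1*(9)*conj(1) + 1*(-1)*conj(exp(-4*I*pi/5)) + 1*(-1)*conj(exp(2*I*pi/5)) + 1*(-1)*conj(exp(-2*I*pi/5)) + 1*(-1)*conj(exp(4*I*pi/5))]
      = (1/5)[(9) + (2 + 2*exp(-2*I*pi/5) + 2*exp(-4*I*pi/5) + exp(4*I*pi/5) + 2*exp(2*I*pi/5)) + (2 + 2*exp(-4*I*pi/5) + exp(-2*I*pi/5) + 2*exp(4*I*pi/5) + 2*exp(2*I*pi/5)) + (2 + 2*exp(-2*I*pi/5) + 2*exp(-4*I*pi/5) + exp(2*I*pi/5) + 2*exp(4*I*pi/5)) + (2 + 2*exp(-2*I*pi/5) + exp(-4*I*pi/5) + 2*exp(4*I*pi/5) + 2*exp(2*I*pi/5))] = 10/5 = 2
  <chi_rho, chi_4> = (1/5)[1*(9)*conj(1) + 1*(-1)*conj(exp(-2*I*pi/5)) + 1*(-1)*conj(exp(-4*I*pi/5)) + 1*(-1)*conj(exp(4*I*pi/5)) + 1*(-1)*conj(exp(2*I*pi/5))]
      = (1/5)[(9) + (2 + 2*exp(-2*I*pi/5) + 2*exp(-4*I*pi/5) + exp(2*I*pi/5) + 2*exp(4*I*pi/5)) + (2 + 2*exp(-2*I*pi/5) + 2*exp(-4*I*pi/5) + exp(4*I*pi/5) + 2*exp(2*I*pi/5)) + (2 + 2*exp(-2*I*pi/5) + exp(-4*I*pi/5) + 2*exp(4*I*pi/5) + 2*exp(2*I*pi/5)) + (2 + 2*exp(-4*I*pi/5) + exp(-2*I*pi/5) + 2*exp(4*I*pi/5) + 2*exp(2*I*pi/5))] = 10/5 = 2
(Exp terms are combined using exp(i*s)*conj(exp(i*t)) = exp(i*(s-t)), and sums of them are collapsed using the identity that for every m > 1 the m distinct m-th roots of unity sum to 0, e.g. 1 + exp(2*I*pi/3) + exp(-2*I*pi/3) = 0.)
Dimension check: dim(rho) = sum (mult * dim) = 1*1 + 2*1 + 2*1 + 2*1 + 2*1 = 9 = chi_rho(e) = 9.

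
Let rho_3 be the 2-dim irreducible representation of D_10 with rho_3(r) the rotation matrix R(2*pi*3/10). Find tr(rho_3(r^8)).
chi_{rho_3}(r^8) = 2*cos(2*pi*3*8/10) = -sqrt(5)/2 - 1/2

Derivation: rho_3(r^8) is rotation by angle 2*pi*3*8/10, whose trace is 2*cos(2*pi*3*8/10) = -sqrt(5)/2 - 1/2.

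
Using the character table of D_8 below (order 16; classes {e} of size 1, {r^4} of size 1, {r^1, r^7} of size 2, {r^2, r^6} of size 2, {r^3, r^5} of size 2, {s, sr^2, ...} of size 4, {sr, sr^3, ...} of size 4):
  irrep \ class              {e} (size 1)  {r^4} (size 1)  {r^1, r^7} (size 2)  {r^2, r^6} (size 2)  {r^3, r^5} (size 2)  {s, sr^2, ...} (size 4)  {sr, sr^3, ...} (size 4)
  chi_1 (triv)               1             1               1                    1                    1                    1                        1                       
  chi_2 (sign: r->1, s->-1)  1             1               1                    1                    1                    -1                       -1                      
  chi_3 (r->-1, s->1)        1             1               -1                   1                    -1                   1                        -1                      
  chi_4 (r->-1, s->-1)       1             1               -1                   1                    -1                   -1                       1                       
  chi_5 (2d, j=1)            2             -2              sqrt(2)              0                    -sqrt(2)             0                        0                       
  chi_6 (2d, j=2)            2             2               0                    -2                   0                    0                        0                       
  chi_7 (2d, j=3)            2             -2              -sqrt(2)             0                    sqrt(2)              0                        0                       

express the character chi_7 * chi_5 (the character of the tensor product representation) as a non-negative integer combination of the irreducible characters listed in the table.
chi_7 tensor chi_5 = chi_3 + chi_4 + chi_6 (all other irreducibles have multiplicity 0).

Derivation: The character of a tensor product is the pointwise product (chi_7 * chi_5)(C) = chi_7(C) * chi_5(C):
  {e}: (2)*(2), {r^4}: (-2)*(-2), {r^1, r^7}: (-sqrt(2))*(sqrt(2)), {r^2, r^6}: (0)*(0), {r^3, r^5}: (sqrt(2))*(-sqrt(2)), {s, sr^2, ...}: (0)*(0), {sr, sr^3, ...}: (0)*(0)
so (chi_7 * chi_5) takes values
  {e} -> 4, {r^4} -> 4, {r^1, r^7} -> -2, {r^2, r^6} -> 0, {r^3, r^5} -> -2, {s, sr^2, ...} -> 0, {sr, sr^3, ...} -> 0.
Now take the inner product of this character with each irreducible chi from the table, <chi_7*chi_5, chi> = (1/16) sum_C |C| (chi_7*chi_5)(C) conj(chi(C)):
  <chi_7*chi_5, chi_1> = (1/16)[1*(4)*conj(1) + 1*(4)*conj(1) + 2*(-2)*conj(1) + 2*(0)*conj(1) + 2*(-2)*conj(1) + 4*(0)*conj(1) + 4*(0)*conj(1)]
      = (1/16)[(4) + (4) + (-4) + (0) + (-4) + (0) + (0)] = 0/16 = 0
  <chi_7*chi_5, chi_2> = (1/16)[1*(4)*conj(1) + 1*(4)*conj(1) + 2*(-2)*conj(1) + 2*(0)*conj(1) + 2*(-2)*conj(1) + 4*(0)*conj(-1) + 4*(0)*conj(-1)]
      = (1/16)[(4) + (4) + (-4) + (0) + (-4) + (0) + (0)] = 0/16 = 0
  <chi_7*chi_5, chi_3> = (1/16)[1*(4)*conj(1) + 1*(4)*conj(1) + 2*(-2)*conj(-1) + 2*(0)*conj(1) + 2*(-2)*conj(-1) + 4*(0)*conj(1) + 4*(0)*conj(-1)]
      = (1/16)[(4) + (4) + (4) + (0) + (4) + (0) + (0)] = 16/16 = 1
  <chi_7*chi_5, chi_4> = (1/16)[1*(4)*conj(1) + 1*(4)*conj(1) + 2*(-2)*conj(-1) + 2*(0)*conj(1) + 2*(-2)*conj(-1) + 4*(0)*conj(-1) + 4*(0)*conj(1)]
      = (1/16)[(4) + (4) + (4) + (0) + (4) + (0) + (0)] = 16/16 = 1
  <chi_7*chi_5, chi_5> = (1/16)[1*(4)*conj(2) + 1*(4)*conj(-2) + 2*(-2)*conj(sqrt(2)) + 2*(0)*conj(0) + 2*(-2)*conj(-sqrt(2)) + 4*(0)*conj(0) + 4*(0)*conj(0)]
      = (1/16)[(8) + (-8) + (-4*sqrt(2)) + (0) + (4*sqrt(2)) + (0) + (0)] = 0/16 = 0
  <chi_7*chi_5, chi_6> = (1/16)[1*(4)*conj(2) + 1*(4)*conj(2) + 2*(-2)*conj(0) + 2*(0)*conj(-2) + 2*(-2)*conj(0) + 4*(0)*conj(0) + 4*(0)*conj(0)]
      = (1/16)[(8) + (8) + (0) + (0) + (0) + (0) + (0)] = 16/16 = 1
  <chi_7*chi_5, chi_7> = (1/16)[1*(4)*conj(2) + 1*(4)*conj(-2) + 2*(-2)*conj(-sqrt(2)) + 2*(0)*conj(0) + 2*(-2)*conj(sqrt(2)) + 4*(0)*conj(0) + 4*(0)*conj(0)]
      = (1/16)[(8) + (-8) + (4*sqrt(2)) + (0) + (-4*sqrt(2)) + (0) + (0)] = 0/16 = 0
Hence the multiplicities are chi_3: 1, chi_4: 1, chi_6: 1. Dimension check: dim(chi_7)*dim(chi_5) = 2*2 = 4 and sum (mult * dim) = 1*1 + 1*1 + 1*2 = 4.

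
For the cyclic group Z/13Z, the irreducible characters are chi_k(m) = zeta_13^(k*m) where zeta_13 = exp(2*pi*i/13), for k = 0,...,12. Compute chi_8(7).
chi_8(7) = zeta_13^56 = exp(8*I*pi/13)

Derivation: chi_8(7) = zeta_13^(8*7) = zeta_13^56. Since zeta_13^13 = 1, this equals zeta_13^4 = exp(2*pi*i*4/13) = exp(8*I*pi/13).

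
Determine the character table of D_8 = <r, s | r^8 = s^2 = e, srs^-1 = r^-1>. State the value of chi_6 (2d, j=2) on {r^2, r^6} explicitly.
Conjugacy classes: {e} of size 1, {r^4} of size 1, {r^1, r^7} of size 2, {r^2, r^6} of size 2, {r^3, r^5} of size 2, {s, sr^2, ...} of size 4, {sr, sr^3, ...} of size 4.
Character table:
  irrep \ class              {e} (size 1)  {r^4} (size 1)  {r^1, r^7} (size 2)  {r^2, r^6} (size 2)  {r^3, r^5} (size 2)  {s, sr^2, ...} (size 4)  {sr, sr^3, ...} (size 4)
  chi_1 (triv)               1             1               1                    1                    1                    1                        1                       
  chi_2 (sign: r->1, s->-1)  1             1               1                    1                    1                    -1                       -1                      
  chi_3 (r->-1, s->1)        1             1               -1                   1                    -1                   1                        -1                      
  chi_4 (r->-1, s->-1)       1             1               -1                   1                    -1                   -1                       1                       
  chi_5 (2d, j=1)            2             -2              sqrt(2)              0                    -sqrt(2)             0                        0                       
  chi_6 (2d, j=2)            2             2               0                    -2                   0                    0                        0                       
  chi_7 (2d, j=3)            2             -2              -sqrt(2)             0                    sqrt(2)              0                        0                       

Spot check: chi_6 (2d, j=2) on {r^2, r^6} = -2.

Justification: D_8 has order 2*8 = 16 with 7 conjugacy classes, hence 7 irreducibles. Sum of squared dims 1 + 1 + 1 + 1 + 4 + 4 + 4 = 16 = |G|. Linear characters come from the abelianisation; the 2-dimensional irreps have character r^k -> 2*cos(2*pi*j*k/8), reflections -> 0.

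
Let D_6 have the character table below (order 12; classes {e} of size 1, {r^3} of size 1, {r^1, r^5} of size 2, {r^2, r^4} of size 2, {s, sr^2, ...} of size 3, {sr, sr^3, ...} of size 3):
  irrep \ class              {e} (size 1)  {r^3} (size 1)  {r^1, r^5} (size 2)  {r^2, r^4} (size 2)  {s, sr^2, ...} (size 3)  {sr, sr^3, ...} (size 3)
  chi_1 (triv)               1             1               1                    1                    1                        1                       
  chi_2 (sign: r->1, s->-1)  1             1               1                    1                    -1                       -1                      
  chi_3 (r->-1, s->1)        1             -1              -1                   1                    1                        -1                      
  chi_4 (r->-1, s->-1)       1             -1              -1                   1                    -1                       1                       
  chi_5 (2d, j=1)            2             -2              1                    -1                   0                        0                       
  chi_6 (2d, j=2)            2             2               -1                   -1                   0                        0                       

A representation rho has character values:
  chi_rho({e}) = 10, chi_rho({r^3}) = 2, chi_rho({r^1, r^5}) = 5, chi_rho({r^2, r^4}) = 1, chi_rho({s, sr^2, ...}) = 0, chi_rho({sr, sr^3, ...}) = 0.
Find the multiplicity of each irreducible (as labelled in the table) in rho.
Multiplicities: chi_1: 2, chi_2: 2, chi_3: 0, chi_4: 0, chi_5: 2, chi_6: 1.

Derivation: Use <chi_rho, chi> = (1/|G|) sum_C |C| * chi_rho(C) * conj(chi(C)) with |G| = 12 for each irreducible chi in the table:
  <chi_rho, chi_1> = (1/12)[1*(10)*conj(1) + 1*(2)*conj(1) + 2*(5)*conj(1) + 2*(1)*conj(1) + 3*(0)*conj(1) + 3*(0)*conj(1)]
      = (1/12)[(10) + (2) + (10) + (2) + (0) + (0)] = 24/12 = 2
  <chi_rho, chi_2> = (1/12)[1*(10)*conj(1) + 1*(2)*conj(1) + 2*(5)*conj(1) + 2*(1)*conj(1) + 3*(0)*conj(-1) + 3*(0)*conj(-1)]
      = (1/12)[(10) + (2) + (10) + (2) + (0) + (0)] = 24/12 = 2
  <chi_rho, chi_3> = (1/12)[1*(10)*conj(1) + 1*(2)*conj(-1) + 2*(5)*conj(-1) + 2*(1)*conj(1) + 3*(0)*conj(1) + 3*(0)*conj(-1)]
      = (1/12)[(10) + (-2) + (-10) + (2) + (0) + (0)] = 0/12 = 0
  <chi_rho, chi_4> = (1/12)[1*(10)*conj(1) + 1*(2)*conj(-1) + 2*(5)*conj(-1) + 2*(1)*conj(1) + 3*(0)*conj(-1) + 3*(0)*conj(1)]
      = (1/12)[(10) + (-2) + (-10) + (2) + (0) + (0)] = 0/12 = 0
  <chi_rho, chi_5> = (1/12)[1*(10)*conj(2) + 1*(2)*conj(-2) + 2*(5)*conj(1) + 2*(1)*conj(-1) + 3*(0)*conj(0) + 3*(0)*conj(0)]
      = (1/12)[(20) + (-4) + (10) + (-2) + (0) + (0)] = 24/12 = 2
  <chi_rho, chi_6> = (1/12)[1*(10)*conj(2) + 1*(2)*conj(2) + 2*(5)*conj(-1) + 2*(1)*conj(-1) + 3*(0)*conj(0) + 3*(0)*conj(0)]
      = (1/12)[(20) + (4) + (-10) + (-2) + (0) + (0)] = 12/12 = 1
Dimension check: dim(rho) = sum (mult * dim) = 2*1 + 2*1 + 0*1 + 0*1 + 2*2 + 1*2 = 10 = chi_rho(e) = 10.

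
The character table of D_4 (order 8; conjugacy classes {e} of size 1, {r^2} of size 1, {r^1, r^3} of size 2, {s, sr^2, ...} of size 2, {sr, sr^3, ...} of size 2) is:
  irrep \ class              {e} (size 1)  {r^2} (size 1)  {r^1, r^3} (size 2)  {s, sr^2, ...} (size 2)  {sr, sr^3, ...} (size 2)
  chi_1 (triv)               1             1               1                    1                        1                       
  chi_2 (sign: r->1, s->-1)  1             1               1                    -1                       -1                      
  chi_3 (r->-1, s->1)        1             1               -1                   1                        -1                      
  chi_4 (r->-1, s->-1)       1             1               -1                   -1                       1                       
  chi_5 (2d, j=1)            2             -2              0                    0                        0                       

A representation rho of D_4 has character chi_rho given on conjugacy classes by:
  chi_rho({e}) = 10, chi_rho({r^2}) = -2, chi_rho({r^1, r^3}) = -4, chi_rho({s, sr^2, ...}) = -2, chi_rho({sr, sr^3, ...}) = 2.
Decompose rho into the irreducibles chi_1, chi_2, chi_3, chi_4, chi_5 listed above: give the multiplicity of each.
Multiplicities: chi_1: 0, chi_2: 0, chi_3: 1, chi_4: 3, chi_5: 3.

Proof sketch: Use <chi_rho, chi> = (1/|G|) sum_C |C| * chi_rho(C) * conj(chi(C)) with |G| = 8 for each irreducible chi in the table:
  <chi_rho, chi_1> = (1/8)[1*(10)*conj(1) + 1*(-2)*conj(1) + 2*(-4)*conj(1) + 2*(-2)*conj(1) + 2*(2)*conj(1)]
      = (1/8)[(10) + (-2) + (-8) + (-4) + (4)] = 0/8 = 0
  <chi_rho, chi_2> = (1/8)[1*(10)*conj(1) + 1*(-2)*conj(1) + 2*(-4)*conj(1) + 2*(-2)*conj(-1) + 2*(2)*conj(-1)]
      = (1/8)[(10) + (-2) + (-8) + (4) + (-4)] = 0/8 = 0
  <chi_rho, chi_3> = (1/8)[1*(10)*conj(1) + 1*(-2)*conj(1) + 2*(-4)*conj(-1) + 2*(-2)*conj(1) + 2*(2)*conj(-1)]
      = (1/8)[(10) + (-2) + (8) + (-4) + (-4)] = 8/8 = 1
  <chi_rho, chi_4> = (1/8)[1*(10)*conj(1) + 1*(-2)*conj(1) + 2*(-4)*conj(-1) + 2*(-2)*conj(-1) + 2*(2)*conj(1)]
      = (1/8)[(10) + (-2) + (8) + (4) + (4)] = 24/8 = 3
  <chi_rho, chi_5> = (1/8)[1*(10)*conj(2) + 1*(-2)*conj(-2) + 2*(-4)*conj(0) + 2*(-2)*conj(0) + 2*(2)*conj(0)]
      = (1/8)[(20) + (4) + (0) + (0) + (0)] = 24/8 = 3
Dimension check: dim(rho) = sum (mult * dim) = 0*1 + 0*1 + 1*1 + 3*1 + 3*2 = 10 = chi_rho(e) = 10.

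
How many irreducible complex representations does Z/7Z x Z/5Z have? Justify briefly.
35

Argument: The number of irreducible complex representations of a finite group equals its number of conjugacy classes. Z/7Z x Z/5Z is abelian of order 35, so every element is its own conjugacy class: 35 classes, so Z/7Z x Z/5Z (order 35) has exactly 35 irreducible complex representations.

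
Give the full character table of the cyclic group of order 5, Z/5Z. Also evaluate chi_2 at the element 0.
Character table of Z/5Z (irreps indexed chi_0,...,chi_4 with chi_k(m) = zeta_5^(k*m), zeta_5 = exp(2*pi*i/5)):
  irrep \ class  {0} (size 1)  {1} (size 1)    {2} (size 1)    {3} (size 1)    {4} (size 1)  
  chi_0          1             1               1               1               1             
  chi_1          1             exp(2*I*pi/5)   exp(4*I*pi/5)   exp(-4*I*pi/5)  exp(-2*I*pi/5)
  chi_2          1             exp(4*I*pi/5)   exp(-2*I*pi/5)  exp(2*I*pi/5)   exp(-4*I*pi/5)
  chi_3          1             exp(-4*I*pi/5)  exp(2*I*pi/5)   exp(-2*I*pi/5)  exp(4*I*pi/5) 
  chi_4          1             exp(-2*I*pi/5)  exp(-4*I*pi/5)  exp(4*I*pi/5)   exp(2*I*pi/5) 

Spot check: chi_2(0) = zeta_5^(2*0) = zeta_5^0 = 1.

Explanation: Z/5Z is abelian, so all 5 irreducible complex representations are 1-dimensional. They are given by chi_k(m) = zeta_5^(k*m) for k = 0,...,4. Row orthogonality: sum_m chi_k(m) conj(chi_l(m)) = 5 * [k = l].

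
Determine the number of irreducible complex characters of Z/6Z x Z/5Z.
30

The number of irreducible complex representations of a finite group equals its number of conjugacy classes. Z/6Z x Z/5Z is abelian of order 30, so every element is its own conjugacy class: 30 classes, so Z/6Z x Z/5Z (order 30) has exactly 30 irreducible complex representations.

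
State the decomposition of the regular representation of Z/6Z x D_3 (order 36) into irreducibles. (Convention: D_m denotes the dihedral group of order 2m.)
Each irreducible V_i of dimension d_i appears with multiplicity d_i, i.e. rho_reg = (direct sum over all irreducibles V_i) d_i V_i. The irreducible dimensions for Z/6Z x D_3 are 1, 1, 1, 1, 1, 1, 1, 1, 1, 1, 1, 1, 2, 2, 2, 2, 2, 2: 12 irreducibles of dimension 1, each with multiplicity 1; 6 irreducibles of dimension 2, each with multiplicity 2. Total dimension 12*1*1 + 6*2*2 = 36 = |G|.

Justification: General theorem: in the regular representation of a finite group G, each irreducible appears with multiplicity equal to its dimension. Check: dim(rho_reg) = sum d_i^2 = 1 + 1 + 1 + 1 + 1 + 1 + 1 + 1 + 1 + 1 + 1 + 1 + 4 + 4 + 4 + 4 + 4 + 4 = 36 = |G|.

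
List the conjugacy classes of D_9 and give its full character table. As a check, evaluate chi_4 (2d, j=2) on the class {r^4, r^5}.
Conjugacy classes: {e} of size 1, {r^1, r^8} of size 2, {r^2, r^7} of size 2, {r^3, r^6} of size 2, {r^4, r^5} of size 2, {s, sr, ..., sr^8} of size 9.
Character table:
  irrep \ class              {e} (size 1)  {r^1, r^8} (size 2)  {r^2, r^7} (size 2)  {r^3, r^6} (size 2)  {r^4, r^5} (size 2)  {s, sr, ..., sr^8} (size 9)
  chi_1 (triv)               1             1                    1                    1                    1                    1                          
  chi_2 (sign: r->1, s->-1)  1             1                    1                    1                    1                    -1                         
  chi_3 (2d, j=1)            2             2*cos(2*pi/9)        2*cos(4*pi/9)        -1                   -2*cos(pi/9)         0                          
  chi_4 (2d, j=2)            2             2*cos(4*pi/9)        -2*cos(pi/9)         -1                   2*cos(2*pi/9)        0                          
  chi_5 (2d, j=3)            2             -1                   -1                   2                    -1                   0                          
  chi_6 (2d, j=4)            2             -2*cos(pi/9)         2*cos(2*pi/9)        -1                   2*cos(4*pi/9)        0                          

Spot check: chi_4 (2d, j=2) on {r^4, r^5} = 2*cos(2*pi/9).

Why: D_9 has order 2*9 = 18 with 6 conjugacy classes, hence 6 irreducibles. Sum of squared dims 1 + 1 + 4 + 4 + 4 + 4 = 18 = |G|. Linear characters come from the abelianisation; the 2-dimensional irreps have character r^k -> 2*cos(2*pi*j*k/9), reflections -> 0.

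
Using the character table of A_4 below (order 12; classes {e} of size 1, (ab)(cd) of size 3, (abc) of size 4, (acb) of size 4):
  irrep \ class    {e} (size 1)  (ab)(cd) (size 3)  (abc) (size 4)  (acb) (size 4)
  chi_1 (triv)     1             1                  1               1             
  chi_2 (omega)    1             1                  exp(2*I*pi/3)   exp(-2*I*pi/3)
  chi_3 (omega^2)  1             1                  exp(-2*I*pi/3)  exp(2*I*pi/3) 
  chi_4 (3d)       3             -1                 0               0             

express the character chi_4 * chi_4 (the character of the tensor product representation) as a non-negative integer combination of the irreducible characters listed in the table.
chi_4 tensor chi_4 = chi_1 + chi_2 + chi_3 + 2*chi_4 (all other irreducibles have multiplicity 0).

Proof sketch: The character of a tensor product is the pointwise product (chi_4 * chi_4)(C) = chi_4(C) * chi_4(C):
  {e}: (3)*(3), (ab)(cd): (-1)*(-1), (abc): (0)*(0), (acb): (0)*(0)
so (chi_4 * chi_4) takes values
  {e} -> 9, (ab)(cd) -> 1, (abc) -> 0, (acb) -> 0.
Now take the inner product of this character with each irreducible chi from the table, <chi_4*chi_4, chi> = (1/12) sum_C |C| (chi_4*chi_4)(C) conj(chi(C)):
  <chi_4*chi_4, chi_1> = (1/12)[1*(9)*conj(1) + 3*(1)*conj(1) + 4*(0)*conj(1) + 4*(0)*conj(1)]
      = (1/12)[(9) + (3) + (0) + (0)] = 12/12 = 1
  <chi_4*chi_4, chi_2> = (1/12)[1*(9)*conj(1) + 3*(1)*conj(1) + 4*(0)*conj(exp(2*I*pi/3)) + 4*(0)*conj(exp(-2*I*pi/3))]
      = (1/12)[(9) + (3) + (0) + (0)] = 12/12 = 1
  <chi_4*chi_4, chi_3> = (1/12)[1*(9)*conj(1) + 3*(1)*conj(1) + 4*(0)*conj(exp(-2*I*pi/3)) + 4*(0)*conj(exp(2*I*pi/3))]
      = (1/12)[(9) + (3) + (0) + (0)] = 12/12 = 1
  <chi_4*chi_4, chi_4> = (1/12)[1*(9)*conj(3) + 3*(1)*conj(-1) + 4*(0)*conj(0) + 4*(0)*conj(0)]
      = (1/12)[(27) + (-3) + (0) + (0)] = 24/12 = 2
(Exp terms are combined using exp(i*s)*conj(exp(i*t)) = exp(i*(s-t)), and sums of them are collapsed using the identity that for every m > 1 the m distinct m-th roots of unity sum to 0, e.g. 1 + exp(2*I*pi/3) + exp(-2*I*pi/3) = 0.)
Hence the multiplicities are chi_1: 1, chi_2: 1, chi_3: 1, chi_4: 2. Dimension check: dim(chi_4)*dim(chi_4) = 3*3 = 9 and sum (mult * dim) = 1*1 + 1*1 + 1*1 + 2*3 = 9.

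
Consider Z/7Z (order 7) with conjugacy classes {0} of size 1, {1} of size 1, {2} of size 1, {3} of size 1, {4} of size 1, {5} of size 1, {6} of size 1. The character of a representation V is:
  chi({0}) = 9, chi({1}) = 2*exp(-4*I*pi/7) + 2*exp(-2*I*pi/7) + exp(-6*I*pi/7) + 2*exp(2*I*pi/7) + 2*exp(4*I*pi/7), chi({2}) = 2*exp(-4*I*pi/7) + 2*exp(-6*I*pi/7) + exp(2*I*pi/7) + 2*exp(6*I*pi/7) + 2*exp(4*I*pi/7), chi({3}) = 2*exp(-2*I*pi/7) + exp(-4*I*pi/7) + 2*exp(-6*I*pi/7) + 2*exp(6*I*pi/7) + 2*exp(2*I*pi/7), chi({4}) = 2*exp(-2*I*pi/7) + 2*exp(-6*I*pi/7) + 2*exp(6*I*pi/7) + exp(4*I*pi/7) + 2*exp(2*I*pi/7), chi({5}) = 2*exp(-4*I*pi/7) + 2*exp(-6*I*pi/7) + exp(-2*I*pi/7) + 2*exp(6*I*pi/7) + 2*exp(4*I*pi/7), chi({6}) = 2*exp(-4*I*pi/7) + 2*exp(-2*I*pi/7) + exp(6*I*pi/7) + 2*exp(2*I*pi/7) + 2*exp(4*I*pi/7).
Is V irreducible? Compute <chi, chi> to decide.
Not irreducible (reducible): <chi, chi> = 17 > 1.

Why: <chi, chi> = (1/|G|) sum_C |C| * |chi(C)|^2 = (1/7)[1*|9|^2 + 1*|2*exp(-4*I*pi/7) + 2*exp(-2*I*pi/7) + exp(-6*I*pi/7) + 2*exp(2*I*pi/7) + 2*exp(4*I*pi/7)|^2 + 1*|2*exp(-4*I*pi/7) + 2*exp(-6*I*pi/7) + exp(2*I*pi/7) + 2*exp(6*I*pi/7) + 2*exp(4*I*pi/7)|^2 + 1*|2*exp(-2*I*pi/7) + exp(-4*I*pi/7) + 2*exp(-6*I*pi/7) + 2*exp(6*I*pi/7) + 2*exp(2*I*pi/7)|^2 + 1*|2*exp(-2*I*pi/7) + 2*exp(-6*I*pi/7) + 2*exp(6*I*pi/7) + exp(4*I*pi/7) + 2*exp(2*I*pi/7)|^2 + 1*|2*exp(-4*I*pi/7) + 2*exp(-6*I*pi/7) + exp(-2*I*pi/7) + 2*exp(6*I*pi/7) + 2*exp(4*I*pi/7)|^2 + 1*|2*exp(-4*I*pi/7) + 2*exp(-2*I*pi/7) + exp(6*I*pi/7) + 2*exp(2*I*pi/7) + 2*exp(4*I*pi/7)|^2]
  = (1/7)[(81) + (17 + 10*exp(-2*I*pi/7) + 8*exp(-4*I*pi/7) + 14*exp(-6*I*pi/7) + 14*exp(6*I*pi/7) + 8*exp(4*I*pi/7) + 10*exp(2*I*pi/7)) + (17 + 14*exp(-2*I*pi/7) + 10*exp(-4*I*pi/7) + 8*exp(-6*I*pi/7) + 8*exp(6*I*pi/7) + 10*exp(4*I*pi/7) + 14*exp(2*I*pi/7)) + (17 + 14*exp(-4*I*pi/7) + 8*exp(-2*I*pi/7) + 10*exp(-6*I*pi/7) + 10*exp(6*I*pi/7) + 8*exp(2*I*pi/7) + 14*exp(4*I*pi/7)) + (17 + 14*exp(-4*I*pi/7) + 8*exp(-2*I*pi/7) + 10*exp(-6*I*pi/7) + 10*exp(6*I*pi/7) + 8*exp(2*I*pi/7) + 14*exp(4*I*pi/7)) + (17 + 14*exp(-2*I*pi/7) + 10*exp(-4*I*pi/7) + 8*exp(-6*I*pi/7) + 8*exp(6*I*pi/7) + 10*exp(4*I*pi/7) + 14*exp(2*I*pi/7)) + (17 + 10*exp(-2*I*pi/7) + 8*exp(-4*I*pi/7) + 14*exp(-6*I*pi/7) + 14*exp(6*I*pi/7) + 8*exp(4*I*pi/7) + 10*exp(2*I*pi/7))] = 119/7 = 17.
(Exp terms are combined using exp(i*s)*conj(exp(i*t)) = exp(i*(s-t)), and sums of them are collapsed using the identity that for every m > 1 the m distinct m-th roots of unity sum to 0, e.g. 1 + exp(2*I*pi/3) + exp(-2*I*pi/3) = 0.)
A character is irreducible iff <chi, chi> = 1, so this representation is reducible.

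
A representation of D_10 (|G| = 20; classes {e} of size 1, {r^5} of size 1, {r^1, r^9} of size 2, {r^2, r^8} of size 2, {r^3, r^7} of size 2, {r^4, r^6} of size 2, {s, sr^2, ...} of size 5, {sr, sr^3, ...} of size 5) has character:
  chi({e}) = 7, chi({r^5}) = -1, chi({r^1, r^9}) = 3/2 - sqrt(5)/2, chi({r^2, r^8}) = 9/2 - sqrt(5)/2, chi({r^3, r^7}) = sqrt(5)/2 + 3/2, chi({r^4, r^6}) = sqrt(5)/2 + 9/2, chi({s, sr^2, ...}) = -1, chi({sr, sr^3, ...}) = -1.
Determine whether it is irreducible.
Not irreducible (reducible): <chi, chi> = 8 > 1.

Working: <chi, chi> = (1/|G|) sum_C |C| * |chi(C)|^2 = (1/20)[1*|7|^2 + 1*|-1|^2 + 2*|3/2 - sqrt(5)/2|^2 + 2*|9/2 - sqrt(5)/2|^2 + 2*|sqrt(5)/2 + 3/2|^2 + 2*|sqrt(5)/2 + 9/2|^2 + 5*|-1|^2 + 5*|-1|^2]
  = (1/20)[(49) + (1) + (7 - 3*sqrt(5)) + (43 - 9*sqrt(5)) + (3*sqrt(5) + 7) + (9*sqrt(5) + 43) + (5) + (5)] = 160/20 = 8.
A character is irreducible iff <chi, chi> = 1, so this representation is reducible.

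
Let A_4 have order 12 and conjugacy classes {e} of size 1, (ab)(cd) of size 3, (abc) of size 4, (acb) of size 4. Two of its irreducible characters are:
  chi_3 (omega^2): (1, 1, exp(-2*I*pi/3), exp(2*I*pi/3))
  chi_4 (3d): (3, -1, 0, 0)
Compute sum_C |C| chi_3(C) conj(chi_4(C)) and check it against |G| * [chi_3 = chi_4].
Sum = 0; so <chi_3, chi_4> = 0 (distinct irreducibles are orthogonal).

Proof sketch: Compute term by term over conjugacy classes (|C| * chi_3(C) * conj(chi_4(C))):
  1*(1)*conj(3) + 3*(1)*conj(-1) + 4*(exp(-2*I*pi/3))*conj(0) + 4*(exp(2*I*pi/3))*conj(0)
  = (3) + (-3) + (0) + (0)
  = 0.
(Exp terms are combined using exp(i*s)*conj(exp(i*t)) = exp(i*(s-t)), and sums of them are collapsed using the identity that for every m > 1 the m distinct m-th roots of unity sum to 0, e.g. 1 + exp(2*I*pi/3) + exp(-2*I*pi/3) = 0.)
Dividing by |G| = 12 gives 0/12 = 0, matching the row-orthogonality relation <chi_3, chi_4> = [chi_3 = chi_4].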